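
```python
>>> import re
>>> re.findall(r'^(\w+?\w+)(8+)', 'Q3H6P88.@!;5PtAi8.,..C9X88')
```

[('Q3H6P8', '8')]

This matches anchored at the start of the string; then one or more of a word character (lazy), then one or more of a word character (captured); then one or more of a literal '8' (captured).
Multiple groups make `findall` return tuples — one 2-tuple for the one match.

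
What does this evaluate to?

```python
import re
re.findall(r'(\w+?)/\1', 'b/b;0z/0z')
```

A backreference is literal: `\1` must see the identical characters the first group matched.
Matches: at [0:3] match 'b/b', group 1 = 'b'; at [4:9] match '0z/0z', group 1 = '0z'.
`findall` collects group 1 from each match (2 total).

['b', '0z']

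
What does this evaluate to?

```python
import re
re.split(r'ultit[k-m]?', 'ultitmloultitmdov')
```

['', 'lo', 'dov']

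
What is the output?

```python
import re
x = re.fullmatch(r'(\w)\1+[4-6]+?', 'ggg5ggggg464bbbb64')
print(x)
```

None

After group 1 captures some text, `\1` only succeeds where that same text appears again.
`re.fullmatch` is like wrapping the pattern in `^…$` (in single-line mode).
Here the pattern can't cover the whole string, so the call returns None.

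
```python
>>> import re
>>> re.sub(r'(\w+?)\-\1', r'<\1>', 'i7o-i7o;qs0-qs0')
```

A backreference is literal: `\1` must see the identical characters the first group matched.
The replacement refers to a captured group, so each match is rewritten using its own captured text.

'<i7o>;<qs0>'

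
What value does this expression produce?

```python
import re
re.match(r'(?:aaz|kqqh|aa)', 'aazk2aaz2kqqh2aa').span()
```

(0, 3)

The regex engine tests alternatives in the order written; an earlier branch that matches wins even if a later one would match more.
`match` is anchored at position 0; if the pattern doesn't fit there, it returns None.
The match spans [0:3] → 'aaz'.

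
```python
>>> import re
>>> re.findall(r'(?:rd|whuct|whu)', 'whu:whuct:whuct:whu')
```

The regex engine tests alternatives in the order written; an earlier branch that matches wins even if a later one would match more.
Scanning left to right: at [0:3] → 'whu'; at [4:9] → 'whuct'; at [10:15] → 'whuct'; at [16:19] → 'whu'.
No capturing groups, so `findall` returns the 4 full match strings.

['whu', 'whuct', 'whuct', 'whu']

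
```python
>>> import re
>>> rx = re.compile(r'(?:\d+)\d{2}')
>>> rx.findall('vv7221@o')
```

With no groups in the pattern, `findall` gives back each whole match — 1 here.

['7221']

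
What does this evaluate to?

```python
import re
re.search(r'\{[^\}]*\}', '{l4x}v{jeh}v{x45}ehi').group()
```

`search` walks the string left to right and returns the first match it finds.
The match spans [0:5] → '{l4x}'.

'{l4x}'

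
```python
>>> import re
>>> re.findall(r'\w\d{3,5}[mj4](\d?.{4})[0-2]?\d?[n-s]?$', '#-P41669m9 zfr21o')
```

Because there's exactly one group, `findall` drops the full match and keeps group 1 from the one hit.

['9 zfr']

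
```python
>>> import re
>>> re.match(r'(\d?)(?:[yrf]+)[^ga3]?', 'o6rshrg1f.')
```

Pattern: optionally a digit (captured); then one or more of one of [yrf] (non-capturing group); then optionally any character except [ga3].
`re.match` won't scan ahead — the pattern has to work from the very first character.
Here position 0 doesn't satisfy it, so the call returns None.

None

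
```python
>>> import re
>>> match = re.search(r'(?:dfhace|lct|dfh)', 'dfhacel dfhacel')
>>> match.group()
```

`|` is ordered: at each position the engine commits to the first alternative that works.
The match spans [0:6] → 'dfhace'.

'dfhace'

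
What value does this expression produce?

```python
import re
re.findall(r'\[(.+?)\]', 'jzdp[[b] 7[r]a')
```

['[b', 'r']

The `?` after the quantifier makes it lazy — it takes as little as possible before letting the rest of the pattern try.
One capturing group, so `findall` returns just the captured substring from each match — 2 in all.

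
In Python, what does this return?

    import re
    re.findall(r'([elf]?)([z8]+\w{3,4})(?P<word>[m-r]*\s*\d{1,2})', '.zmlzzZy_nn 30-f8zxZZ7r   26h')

The pattern matches optionally one of [elf] (captured); then one or more of one of [z8], then 3 to 4 of a word character (captured); then zero or more of a character in [m-r], then zero or more of whitespace, then 1 to 2 of a digit (captured as 'word').
Matches: at [3:14] match 'lzzZy_nn 30', groups = ('l', 'zzZy_n', 'n 30'); at [15:28] match 'f8zxZZ7r   26', groups = ('f', '8zxZZ7', 'r   26').
Multiple groups make `findall` return tuples — one 3-tuple for each match.

[('l', 'zzZy_n', 'n 30'), ('f', '8zxZZ7', 'r   26')]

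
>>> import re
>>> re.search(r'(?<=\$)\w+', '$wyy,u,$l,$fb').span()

(1, 4)

The `(?=…)`/`(?<=…)` assertion just peeks at neighbouring text; it doesn't advance the match position.
Unlike `match`, `search` isn't anchored — it looks for the pattern anywhere in the string.
The match spans [1:4] → 'wyy'.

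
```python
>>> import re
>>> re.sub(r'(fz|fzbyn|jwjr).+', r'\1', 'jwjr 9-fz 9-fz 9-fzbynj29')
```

Each match is replaced using the text its own group 1 captured.

'jwjr'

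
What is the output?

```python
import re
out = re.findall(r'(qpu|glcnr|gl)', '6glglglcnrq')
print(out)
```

['gl', 'gl', 'glcnr']

`|` is ordered: at each position the engine commits to the first alternative that works.
Scanning left to right: at [1:3] match 'gl', group 1 = 'gl'; at [3:5] match 'gl', group 1 = 'gl'; at [5:10] match 'glcnr', group 1 = 'glcnr'.
One capturing group, so `findall` returns just the captured substring from each match — 3 in all.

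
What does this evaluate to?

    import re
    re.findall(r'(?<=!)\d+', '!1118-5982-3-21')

The lookaround is zero-width — it requires the adjacent text to match without consuming it, so the asserted text isn't part of the match.
Matches: at [1:5] → '1118'.
With no groups in the pattern, `findall` gives back each whole match — 1 here.

['1118']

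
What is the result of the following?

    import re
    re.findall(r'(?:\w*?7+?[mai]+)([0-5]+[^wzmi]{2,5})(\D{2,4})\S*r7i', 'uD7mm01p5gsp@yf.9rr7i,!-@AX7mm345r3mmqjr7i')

This matches zero or more of a word character (lazy), then one or more of a literal '7' (lazy), then one or more of one of [mai] (non-capturing group); then one or more of a character in [0-5], then 2 to 5 of any character except [wzmi] (captured); then 2 to 4 of a non-digit (captured); then zero or more of a non-whitespace character, then a literal 'r', then the literal '7i'.
Matches: at [0:42] match 'uD7mm01p5gsp@yf.9rr7i,!-@AX7mm345r3mmqjr7i', groups = ('01p5gsp', '@yf.').
`findall` packs the 2 group values into a tuple for every match.

[('01p5gsp', '@yf.')]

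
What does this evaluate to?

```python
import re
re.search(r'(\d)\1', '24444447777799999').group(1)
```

'4'

The match spans [1:3] → '44'.
Captured: group 1 = '4'.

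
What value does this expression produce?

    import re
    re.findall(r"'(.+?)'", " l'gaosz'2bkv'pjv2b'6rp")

Lazy quantifiers expand one character at a time until the remainder of the pattern can match.
Matches: at [2:9] match "'gaosz'", group 1 = 'gaosz'; at [13:20] match "'pjv2b'", group 1 = 'pjv2b'.
With a single group, `findall` returns only what that group captured — 2 items.

['gaosz', 'pjv2b']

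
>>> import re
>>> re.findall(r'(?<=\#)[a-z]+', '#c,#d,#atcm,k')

['c', 'd', 'atcm']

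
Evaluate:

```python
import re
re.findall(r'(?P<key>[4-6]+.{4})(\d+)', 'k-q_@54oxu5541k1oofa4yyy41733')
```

Pattern: one or more of a character in [4-6], then exactly 4 of any character (captured as 'key'); then one or more of a digit (captured).
`findall` packs the 2 group values into a tuple for every match.

[('54oxu5', '541'), ('4yyy4', '1733')]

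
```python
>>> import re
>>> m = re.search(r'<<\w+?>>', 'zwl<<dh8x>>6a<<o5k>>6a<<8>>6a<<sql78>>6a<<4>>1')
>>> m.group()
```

The match spans [3:11] → '<<dh8x>>'.

'<<dh8x>>'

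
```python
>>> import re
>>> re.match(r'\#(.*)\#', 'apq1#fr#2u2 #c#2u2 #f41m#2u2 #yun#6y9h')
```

None

`match` is anchored at position 0; if the pattern doesn't fit there, it returns None.
Here the pattern fails at index 0, so the call returns None.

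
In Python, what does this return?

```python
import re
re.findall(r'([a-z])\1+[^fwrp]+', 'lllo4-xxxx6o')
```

`\1` is not a pattern — it's the concrete string captured by group 1, re-applied verbatim.
Scanning left to right: at [0:12] match 'lllo4-xxxx6o', group 1 = 'l'.
Because there's exactly one group, `findall` drops the full match and keeps group 1 from the one hit.

['l']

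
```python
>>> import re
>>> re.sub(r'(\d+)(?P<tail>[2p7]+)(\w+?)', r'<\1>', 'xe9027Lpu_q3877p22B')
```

'xe<902>pu_q<3877>'

The pattern matches one or more of a digit (captured); then one or more of one of [2p7] (captured as 'tail'); then one or more of a word character (lazy) (captured).
The `?` after the quantifier makes it lazy — it takes as little as possible before letting the rest of the pattern try.
Matches: at [2:7] → '9027L'; at [11:19] → '3877p22B'.
Each match is replaced using the text its own group 1 captured.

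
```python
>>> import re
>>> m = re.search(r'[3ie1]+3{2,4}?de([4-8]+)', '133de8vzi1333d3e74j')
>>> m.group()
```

'133de8'

The match spans [0:6] → '133de8'.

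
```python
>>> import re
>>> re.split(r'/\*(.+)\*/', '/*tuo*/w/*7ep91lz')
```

['', 'tuo', 'w/*7ep91lz']

Matches to split on: at [0:7] → '/*tuo*/'.
With a capturing group present, the delimiter's captured portion is kept in the result list.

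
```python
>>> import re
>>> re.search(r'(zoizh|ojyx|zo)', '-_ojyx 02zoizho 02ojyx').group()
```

`search` walks the string left to right and returns the first match it finds.
The match spans [2:6] → 'ojyx'.
Captured: group 1 = 'ojyx'.

'ojyx'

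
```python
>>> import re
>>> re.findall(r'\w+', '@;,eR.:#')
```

The pattern matches one or more of a word character.
Scanning left to right: at [3:5] → 'eR'.
`findall` yields the raw match text (1 of them) because the pattern has no groups.

['eR']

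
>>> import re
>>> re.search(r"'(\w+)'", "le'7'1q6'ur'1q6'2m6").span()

(2, 5)

`re.search` scans for the first position where the pattern succeeds.
The match spans [2:5] → "'7'".
Captured: group 1 = '7'.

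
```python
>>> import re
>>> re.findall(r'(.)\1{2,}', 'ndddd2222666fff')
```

The backreference `\1` re-matches whatever the first group consumed, character for character.
Matches: at [1:5] match 'dddd', group 1 = 'd'; at [5:9] match '2222', group 1 = '2'; at [9:12] match '666', group 1 = '6'; at [12:15] match 'fff', group 1 = 'f'.
With a single group, `findall` returns only what that group captured — 4 items.

['d', '2', '6', 'f']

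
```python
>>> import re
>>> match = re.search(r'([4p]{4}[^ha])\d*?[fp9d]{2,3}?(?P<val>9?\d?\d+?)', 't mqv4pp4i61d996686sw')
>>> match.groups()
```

('4pp4i', '966')

This matches exactly 4 of one of [4p], then any character except [ha] (captured); then zero or more of a digit (lazy), then 2 to 3 of one of [fp9d] (lazy); then optionally the literal '9', then optionally a digit, then one or more of a digit (lazy) (captured as 'val').
Because the quantifier is non-greedy, it stops expanding at the earliest point where the rest of the pattern can succeed.
`re.search` tries every starting position until one works.
The match spans [5:17] → '4pp4i61d9966'.
Captured: group 1 = '4pp4i', group 2 = '966'.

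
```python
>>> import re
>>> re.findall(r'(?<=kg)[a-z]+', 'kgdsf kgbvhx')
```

['dsf', 'bvhx']

Lookahead/lookbehind check context without consuming it, so the matched span excludes the asserted characters.
Scanning left to right: at [2:5] → 'dsf'; at [8:12] → 'bvhx'.
`findall` yields the raw match text (2 of them) because the pattern has no groups.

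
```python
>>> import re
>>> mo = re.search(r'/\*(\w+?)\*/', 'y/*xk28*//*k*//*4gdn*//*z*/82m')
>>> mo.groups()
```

('xk28',)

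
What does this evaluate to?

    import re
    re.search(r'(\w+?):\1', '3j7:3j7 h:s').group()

After group 1 captures some text, `\1` only succeeds where that same text appears again.
`re.search` scans for the first position where the pattern succeeds.
The match spans [0:7] → '3j7:3j7'.
Captured: group 1 = '3j7'.

'3j7:3j7'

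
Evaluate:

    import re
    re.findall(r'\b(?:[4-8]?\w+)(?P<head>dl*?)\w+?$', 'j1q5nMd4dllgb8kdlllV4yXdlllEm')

['d']

Pattern: a word boundary (`\b`, zero-width); then optionally a character in [4-8], then one or more of a word character (non-capturing group); then a literal 'd', then zero or more of the literal 'l' (lazy) (captured as 'head'); then one or more of a word character (lazy); then anchored at the end.
Scanning left to right: at [0:29] match 'j1q5nMd4dllgb8kdlllV4yXdlllEm', group 1 = 'd'.
Because there's exactly one group, `findall` drops the full match and keeps group 1 from the one hit.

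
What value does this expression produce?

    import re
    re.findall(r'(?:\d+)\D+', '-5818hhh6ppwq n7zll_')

Pattern: one or more of a digit (non-capturing group); then one or more of a non-digit.
Walking the string: at [1:8] → '5818hhh'; at [8:15] → '6ppwq n'; at [15:20] → '7zll_'.
With no groups in the pattern, `findall` gives back each whole match — 3 here.

['5818hhh', '6ppwq n', '7zll_']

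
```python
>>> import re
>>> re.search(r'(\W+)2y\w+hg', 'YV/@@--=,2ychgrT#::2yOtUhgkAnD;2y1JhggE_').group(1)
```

'/@@--=,'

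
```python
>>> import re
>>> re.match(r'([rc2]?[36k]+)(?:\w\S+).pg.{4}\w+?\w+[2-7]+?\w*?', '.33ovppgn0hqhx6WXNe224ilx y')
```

The pattern matches optionally one of [rc2], then one or more of one of [36k] (captured); then a word character, then one or more of a non-whitespace character (non-capturing group); then any character, then the literal 'pg'; then exactly 4 of any character, then one or more of a word character (lazy), then one or more of a word character; then one or more of a character in [2-7] (lazy), then zero or more of a word character (lazy).
`re.match` only tries the pattern at the start of the string.
Here position 0 doesn't satisfy it, so the call returns None.

None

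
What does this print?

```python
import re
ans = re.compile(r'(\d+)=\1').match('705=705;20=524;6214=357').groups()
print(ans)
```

`\1` is not a pattern — it's the concrete string captured by group 1, re-applied verbatim.
With `match`, the pattern is implicitly anchored at the beginning.
The match spans [0:7] → '705=705'.
Captured: group 1 = '705'.

('705',)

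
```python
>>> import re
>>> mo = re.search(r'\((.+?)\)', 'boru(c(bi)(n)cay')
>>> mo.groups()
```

A non-greedy quantifier consumes as few characters as it can — just enough that the remainder of the pattern still matches from where it stops; whatever follows it matches normally.
`re.search` scans for the first position where the pattern succeeds.
The match spans [4:10] → '(c(bi)'.
Captured: group 1 = 'c(bi'.

('c(bi',)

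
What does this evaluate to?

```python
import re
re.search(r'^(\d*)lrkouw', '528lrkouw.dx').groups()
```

('528',)

This matches anchored at the start of the string; then zero or more of a digit (captured); then the literal 'lrk', then the literal 'ouw'.
Unlike `match`, `search` isn't anchored — it looks for the pattern anywhere in the string.
The match spans [0:9] → '528lrkouw'.
Captured: group 1 = '528'.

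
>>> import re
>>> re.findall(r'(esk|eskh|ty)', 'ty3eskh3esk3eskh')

['ty', 'esk', 'esk', 'esk']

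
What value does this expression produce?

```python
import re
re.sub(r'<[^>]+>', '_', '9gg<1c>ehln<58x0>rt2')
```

'9gg_ehln_rt2'

Matches: at [3:7] → '<1c>'; at [11:17] → '<58x0>'.
`sub` substitutes '_' at each match site.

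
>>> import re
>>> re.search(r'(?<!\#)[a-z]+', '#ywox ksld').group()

A negative assertion filters positions out without eating any characters.
The match spans [2:5] → 'wox'.

'wox'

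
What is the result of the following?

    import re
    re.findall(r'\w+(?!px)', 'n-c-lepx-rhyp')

`(?!…)`/`(?<!…)` only lets a position through if the neighbouring text does NOT match; no characters are consumed.
Matches: at [0:1] → 'n'; at [2:3] → 'c'; at [4:8] → 'lepx'; at [9:13] → 'rhyp'.
Since nothing is captured, `findall` lists the 4 matched substrings directly.

['n', 'c', 'lepx', 'rhyp']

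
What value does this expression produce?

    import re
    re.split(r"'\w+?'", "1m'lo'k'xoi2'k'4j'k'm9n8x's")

Matches to split on: at [2:6] → "'lo'"; at [7:13] → "'xoi2'"; at [14:18] → "'4j'"; at [19:26] → "'m9n8x'".
Each match becomes a cut point; 5 segments remain.

['1m', 'k', 'k', 'k', 's']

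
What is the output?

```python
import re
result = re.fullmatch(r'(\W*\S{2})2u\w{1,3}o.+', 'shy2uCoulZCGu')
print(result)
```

Pattern: zero or more of a non-word character, then exactly 2 of a non-whitespace character (captured); then the literal '2u', then 1 to 3 of a word character; then the literal 'o', then one or more of any character.
`re.fullmatch` requires the pattern to consume the entire string.
Here the pattern can't cover the whole string, so the call returns None.

None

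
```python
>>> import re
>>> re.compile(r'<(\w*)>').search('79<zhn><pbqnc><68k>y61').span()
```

The match spans [2:7] → '<zhn>'.

(2, 7)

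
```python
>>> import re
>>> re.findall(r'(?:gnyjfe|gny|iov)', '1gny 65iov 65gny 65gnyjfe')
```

['gny', 'iov', 'gny', 'gnyjfe']

The regex engine tests alternatives in the order written; an earlier branch that matches wins even if a later one would match more.
Matches: at [1:4] → 'gny'; at [7:10] → 'iov'; at [13:16] → 'gny'; at [19:25] → 'gnyjfe'.
Since nothing is captured, `findall` lists the 4 matched substrings directly.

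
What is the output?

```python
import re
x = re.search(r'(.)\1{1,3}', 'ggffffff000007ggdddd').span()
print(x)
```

(0, 2)

After group 1 captures some text, `\1` only succeeds where that same text appears again.
The match spans [0:2] → 'gg'.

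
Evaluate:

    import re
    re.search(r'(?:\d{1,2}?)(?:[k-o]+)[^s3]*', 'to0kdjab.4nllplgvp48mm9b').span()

(2, 24)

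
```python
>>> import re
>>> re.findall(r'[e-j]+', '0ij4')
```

['ij']

This matches one or more of a character in [e-j].
Walking the string: at [1:3] → 'ij'.
With no groups in the pattern, `findall` gives back each whole match — 1 here.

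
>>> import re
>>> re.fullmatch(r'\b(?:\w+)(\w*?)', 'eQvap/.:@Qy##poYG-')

None

The pattern matches a word boundary (`\b`, zero-width); then one or more of a word character (non-capturing group); then zero or more of a word character (lazy) (captured).
`re.fullmatch` requires the pattern to consume the entire string.
Here there's no way to consume every character, so the call returns None.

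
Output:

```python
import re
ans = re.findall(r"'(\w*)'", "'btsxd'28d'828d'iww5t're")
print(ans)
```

['btsxd', '828d']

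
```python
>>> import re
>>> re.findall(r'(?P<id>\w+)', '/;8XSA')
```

['8XSA']

This matches one or more of a word character (captured as 'id').
Matches: at [2:6] match '8XSA', group 1 = '8XSA'.
Because there's exactly one group, `findall` drops the full match and keeps group 1 from the one hit.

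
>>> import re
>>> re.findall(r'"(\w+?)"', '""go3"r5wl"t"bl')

['go3', 't']

One capturing group, so `findall` returns just the captured substring from each match — 2 in all.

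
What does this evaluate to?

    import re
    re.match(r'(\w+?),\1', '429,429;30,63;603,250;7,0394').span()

(0, 7)

After group 1 captures some text, `\1` only succeeds where that same text appears again.
`match` is anchored at position 0; if the pattern doesn't fit there, it returns None.
The match spans [0:7] → '429,429'.
Captured: group 1 = '429'.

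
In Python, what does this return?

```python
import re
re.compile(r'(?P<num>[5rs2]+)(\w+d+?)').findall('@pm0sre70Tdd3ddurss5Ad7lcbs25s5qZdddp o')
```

Pattern: one or more of one of [5rs2] (captured as 'num'); then one or more of a word character, then one or more of the literal 'd' (lazy) (captured).
Matches: at [4:36] match 'sre70Tdd3ddurss5Ad7lcbs25s5qZddd', groups = ('sr', 'e70Tdd3ddurss5Ad7lcbs25s5qZddd').
`findall` packs the 2 group values into a tuple for every match.

[('sr', 'e70Tdd3ddurss5Ad7lcbs25s5qZddd')]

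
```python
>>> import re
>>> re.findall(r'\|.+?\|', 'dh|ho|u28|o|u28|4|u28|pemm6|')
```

['|ho|', '|o|', '|4|', '|pemm6|']

Because the quantifier is non-greedy, it stops expanding at the earliest point where the rest of the pattern can succeed.
Walking the string: at [2:6] → '|ho|'; at [9:12] → '|o|'; at [15:18] → '|4|'; at [21:28] → '|pemm6|'.
Since nothing is captured, `findall` lists the 4 matched substrings directly.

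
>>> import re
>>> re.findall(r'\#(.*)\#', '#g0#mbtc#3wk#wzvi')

One capturing group, so `findall` returns just the captured substring from the one match — 1 in all.

['g0#mbtc#3wk']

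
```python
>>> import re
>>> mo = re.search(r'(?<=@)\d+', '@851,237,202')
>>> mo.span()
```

The positive lookaround only admits positions where the adjacent text matches; those characters stay outside the span.
`search` walks the string left to right and returns the first match it finds.
The match spans [1:4] → '851'.

(1, 4)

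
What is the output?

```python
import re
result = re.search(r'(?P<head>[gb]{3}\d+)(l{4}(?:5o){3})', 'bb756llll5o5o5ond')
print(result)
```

None

Pattern: exactly 3 of one of [gb], then one or more of a digit (captured as 'head'); then exactly 4 of a literal 'l', then the literal '5o' repeated 3 times (captured).
`re.search` scans for the first position where the pattern succeeds.
Here the pattern never matches, so the call returns None.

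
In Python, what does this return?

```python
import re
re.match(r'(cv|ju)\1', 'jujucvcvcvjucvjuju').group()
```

After group 1 captures some text, `\1` only succeeds where that same text appears again.
`re.match` only tries the pattern at the start of the string.
The match spans [0:4] → 'juju'.
Captured: group 1 = 'ju'.

'juju'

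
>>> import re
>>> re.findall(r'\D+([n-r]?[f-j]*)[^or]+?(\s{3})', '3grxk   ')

[('', '   ')]

This matches one or more of a non-digit; then optionally a character in [n-r], then zero or more of a character in [f-j] (captured); then one or more of any character except [or] (lazy); then exactly 3 of whitespace (captured).
Walking the string: at [1:8] match 'grxk   ', groups = ('', '   ').
`findall` packs the 2 group values into a tuple for every match.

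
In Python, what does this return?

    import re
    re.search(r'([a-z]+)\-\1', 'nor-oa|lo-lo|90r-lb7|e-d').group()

'lo-lo'

After group 1 captures some text, `\1` only succeeds where that same text appears again.
The match spans [7:12] → 'lo-lo'.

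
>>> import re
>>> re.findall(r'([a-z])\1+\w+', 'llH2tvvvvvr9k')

['l']

`\1` has to match the exact text group 1 already captured.
Matches: at [0:13] match 'llH2tvvvvvr9k', group 1 = 'l'.
Because there's exactly one group, `findall` drops the full match and keeps group 1 from the one hit.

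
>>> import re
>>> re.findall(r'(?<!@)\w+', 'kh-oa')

['kh', 'oa']

The negative lookahead/lookbehind blocks any match where the forbidden context is present.
No capturing groups, so `findall` returns the 2 full match strings.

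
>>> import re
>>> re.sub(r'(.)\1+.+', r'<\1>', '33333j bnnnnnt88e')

'<3>'

After group 1 captures some text, `\1` only succeeds where that same text appears again.
Matches: at [0:17] → '33333j bnnnnnt88e'.
`\1` in the replacement pulls in group 1's text for each match.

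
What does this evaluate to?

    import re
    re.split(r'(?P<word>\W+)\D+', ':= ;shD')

['', ':= ;', '']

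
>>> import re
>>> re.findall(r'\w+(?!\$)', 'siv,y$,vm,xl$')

Because the assertion is negative and zero-width, positions next to the forbidden text are skipped.
Scanning left to right: at [0:3] → 'siv'; at [7:9] → 'vm'; at [10:11] → 'x'.
Since nothing is captured, `findall` lists the 3 matched substrings directly.

['siv', 'vm', 'x']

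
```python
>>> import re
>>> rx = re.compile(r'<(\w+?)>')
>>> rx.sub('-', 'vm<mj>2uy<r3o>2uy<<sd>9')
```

'vm-2uy-2uy<-9'

`sub` substitutes '-' at each match site.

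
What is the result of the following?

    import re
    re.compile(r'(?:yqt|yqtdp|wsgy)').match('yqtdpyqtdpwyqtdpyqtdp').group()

'yqt'

The regex engine tests alternatives in the order written; an earlier branch that matches wins even if a later one would match more.
With `match`, the pattern is implicitly anchored at the beginning.
The match spans [0:3] → 'yqt'.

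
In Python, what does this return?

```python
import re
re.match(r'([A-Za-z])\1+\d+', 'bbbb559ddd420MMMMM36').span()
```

`\1` is not a pattern — it's the concrete string captured by group 1, re-applied verbatim.
`match` is anchored at position 0; if the pattern doesn't fit there, it returns None.
The match spans [0:7] → 'bbbb559'.
Captured: group 1 = 'b'.

(0, 7)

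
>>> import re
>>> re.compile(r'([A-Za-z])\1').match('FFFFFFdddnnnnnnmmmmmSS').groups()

('F',)

The match spans [0:2] → 'FF'.
Captured: group 1 = 'F'.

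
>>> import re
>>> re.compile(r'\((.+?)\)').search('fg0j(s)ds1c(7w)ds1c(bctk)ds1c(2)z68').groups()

('s',)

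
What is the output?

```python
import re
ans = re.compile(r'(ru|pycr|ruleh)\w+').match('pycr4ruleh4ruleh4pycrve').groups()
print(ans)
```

`re.match` only tries the pattern at the start of the string.
The match spans [0:23] → 'pycr4ruleh4ruleh4pycrve'.
Captured: group 1 = 'pycr'.

('pycr',)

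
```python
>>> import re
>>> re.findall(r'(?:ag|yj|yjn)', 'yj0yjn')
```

Alternation isn't longest-match — the leftmost alternative that fits at this position is chosen.
Matches: at [0:2] → 'yj'; at [3:5] → 'yj'.
`findall` yields the raw match text (2 of them) because the pattern has no groups.

['yj', 'yj']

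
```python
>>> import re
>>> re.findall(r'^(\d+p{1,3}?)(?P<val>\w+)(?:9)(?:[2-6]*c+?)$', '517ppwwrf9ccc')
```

The `?` after the quantifier makes it lazy — it takes as little as possible before letting the rest of the pattern try.
With 2 capturing groups, `findall` returns a 2-tuple per match.

[('517p', 'pwwrf')]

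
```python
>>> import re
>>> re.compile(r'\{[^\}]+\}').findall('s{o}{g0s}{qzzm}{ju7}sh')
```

['{o}', '{g0s}', '{qzzm}', '{ju7}']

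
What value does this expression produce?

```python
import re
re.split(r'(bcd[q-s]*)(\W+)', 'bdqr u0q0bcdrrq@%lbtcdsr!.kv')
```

Pattern: the literal 'bcd', then zero or more of a character in [q-s] (captured); then one or more of a non-word character (captured).
Matches to split on: at [9:17] → 'bcdrrq@%'.
`re.split` interleaves the captured-group text with the surrounding fragments.

['bdqr u0q0', 'bcdrrq', '@%', 'lbtcdsr!.kv']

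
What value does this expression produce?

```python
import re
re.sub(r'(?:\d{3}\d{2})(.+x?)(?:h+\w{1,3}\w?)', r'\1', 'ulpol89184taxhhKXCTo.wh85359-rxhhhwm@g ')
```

Pattern: exactly 3 of a digit, then exactly 2 of a digit (non-capturing group); then one or more of any character, then optionally the literal 'x' (captured); then one or more of the literal 'h', then 1 to 3 of a word character, then optionally a word character (non-capturing group).
Matches: at [5:36] → '89184taxhhKXCTo.wh85359-rxhhhwm'.
`\1` in the replacement pulls in group 1's text for each match.

'ulpoltaxhhKXCTo.wh85359-rxhh@g '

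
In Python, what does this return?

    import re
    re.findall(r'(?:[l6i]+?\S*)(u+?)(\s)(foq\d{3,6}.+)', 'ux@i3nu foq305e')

The pattern matches one or more of one of [l6i] (lazy), then zero or more of a non-whitespace character (non-capturing group); then one or more of a literal 'u' (lazy) (captured); then whitespace (captured); then the literal 'foq', then 3 to 6 of a digit, then one or more of any character (captured).
`findall` packs the 3 group values into a tuple for every match.

[('u', ' ', 'foq305e')]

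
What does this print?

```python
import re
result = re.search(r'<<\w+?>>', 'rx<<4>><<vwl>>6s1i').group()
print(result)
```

The match spans [2:7] → '<<4>>'.

<<4>>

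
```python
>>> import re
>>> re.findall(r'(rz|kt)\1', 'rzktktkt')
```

['kt']

`\1` is not a pattern — it's the concrete string captured by group 1, re-applied verbatim.
Because there's exactly one group, `findall` drops the full match and keeps group 1 from the one hit.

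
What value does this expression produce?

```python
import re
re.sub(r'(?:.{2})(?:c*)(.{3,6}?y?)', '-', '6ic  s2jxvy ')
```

'-- '

Lazy quantifiers expand one character at a time until the remainder of the pattern can match.
`sub` substitutes '-' at each match site.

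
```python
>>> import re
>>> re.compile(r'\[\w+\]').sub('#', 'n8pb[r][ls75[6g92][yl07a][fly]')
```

Every occurrence is swapped for '#'.

'n8pb#[ls75###'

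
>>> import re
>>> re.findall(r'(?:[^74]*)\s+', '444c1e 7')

With no groups in the pattern, `findall` gives back each whole match — 1 here.

['c1e ']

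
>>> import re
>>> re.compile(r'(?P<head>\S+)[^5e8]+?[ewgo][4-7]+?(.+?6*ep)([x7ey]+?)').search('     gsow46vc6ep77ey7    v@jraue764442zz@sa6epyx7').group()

'gsow46vc6ep77ey7    v@jraue764442zz@sa6epy'

The match spans [5:47] → 'gsow46vc6ep77ey7    v@jraue764442zz@sa6epy'.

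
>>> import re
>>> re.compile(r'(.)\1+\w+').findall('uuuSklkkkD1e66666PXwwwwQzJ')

['u']

A backreference is literal: `\1` must see the identical characters the first group matched.
Scanning left to right: at [0:26] match 'uuuSklkkkD1e66666PXwwwwQzJ', group 1 = 'u'.
With a single group, `findall` returns only what that group captured — 1 item.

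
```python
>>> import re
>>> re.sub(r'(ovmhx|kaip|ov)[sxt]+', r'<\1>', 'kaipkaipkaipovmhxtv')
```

'kaipkaipkaip<ovmhx>v'

Matches: at [12:18] → 'ovmhxt'.
Each match is replaced using the text its own group 1 captured.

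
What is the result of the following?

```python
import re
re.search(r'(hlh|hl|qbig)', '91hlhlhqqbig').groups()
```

('hlh',)

The match spans [2:5] → 'hlh'.
Captured: group 1 = 'hlh'.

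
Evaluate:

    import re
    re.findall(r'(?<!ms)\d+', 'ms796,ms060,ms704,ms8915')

['96', '60', '04', '915']

`(?!…)`/`(?<!…)` only lets a position through if the neighbouring text does NOT match; no characters are consumed.
`findall` yields the raw match text (4 of them) because the pattern has no groups.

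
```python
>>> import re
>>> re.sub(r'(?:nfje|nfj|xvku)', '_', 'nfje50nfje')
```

Branches in `(...|...)` are attempted left-to-right; the first branch that allows the whole pattern to succeed is taken.
Matches: at [0:4] → 'nfje'; at [6:10] → 'nfje'.
Each match is replaced by '_'.

'_50_'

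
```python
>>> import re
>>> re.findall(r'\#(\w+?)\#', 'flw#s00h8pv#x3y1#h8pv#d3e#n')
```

Scanning left to right: at [3:12] match '#s00h8pv#', group 1 = 's00h8pv'; at [16:22] match '#h8pv#', group 1 = 'h8pv'.
With a single group, `findall` returns only what that group captured — 2 items.

['s00h8pv', 'h8pv']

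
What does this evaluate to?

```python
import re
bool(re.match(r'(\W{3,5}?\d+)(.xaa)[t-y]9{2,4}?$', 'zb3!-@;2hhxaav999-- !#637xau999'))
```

This matches 3 to 5 of a non-word character (lazy), then one or more of a digit (captured); then any character, then the literal 'xaa' (captured); then a character in [t-y], then 2 to 4 of the literal '9' (lazy); then anchored at the end.
`re.match` won't scan ahead — the pattern has to work from the very first character.
Here the string doesn't start with a match, so the call returns None, and `bool(None)` is False.

False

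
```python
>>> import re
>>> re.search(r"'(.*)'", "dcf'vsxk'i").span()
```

(3, 9)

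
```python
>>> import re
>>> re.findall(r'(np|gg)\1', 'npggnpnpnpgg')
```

['np']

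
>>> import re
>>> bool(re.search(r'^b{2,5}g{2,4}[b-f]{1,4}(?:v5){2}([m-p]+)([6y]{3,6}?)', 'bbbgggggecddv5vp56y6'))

This matches anchored at the start of the string; then 2 to 5 of a literal 'b', then 2 to 4 of the literal 'g'; then 1 to 4 of a character in [b-f], then the literal 'v5' repeated 2 times; then one or more of a character in [m-p] (captured); then 3 to 6 of one of [6y] (lazy) (captured).
`search` walks the string left to right and returns the first match it finds.
Here nothing in the string fits, so the call returns None, and `bool(None)` is False.

False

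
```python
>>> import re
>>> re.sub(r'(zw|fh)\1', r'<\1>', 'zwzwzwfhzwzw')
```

'<zw>zwfh<zw>'

The backreference `\1` re-matches whatever the first group consumed, character for character.
Each match is replaced using the text its own group 1 captured.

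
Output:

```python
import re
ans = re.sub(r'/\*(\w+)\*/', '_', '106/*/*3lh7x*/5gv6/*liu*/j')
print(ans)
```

Every occurrence is swapped for '_'.

106/*_5gv6_j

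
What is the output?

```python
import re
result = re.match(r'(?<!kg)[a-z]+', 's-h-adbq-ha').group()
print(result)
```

s

`re.match` won't scan ahead — the pattern has to work from the very first character.
The match spans [0:1] → 's'.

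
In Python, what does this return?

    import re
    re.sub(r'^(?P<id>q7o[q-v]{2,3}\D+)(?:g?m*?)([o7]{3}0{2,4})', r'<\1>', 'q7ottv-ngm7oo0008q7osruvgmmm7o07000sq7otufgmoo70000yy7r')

This matches anchored at the start of the string; then the literal 'q7o', then 2 to 3 of a character in [q-v], then one or more of a non-digit (captured as 'id'); then optionally a literal 'g', then zero or more of a literal 'm' (lazy) (non-capturing group); then exactly 3 of one of [o7], then 2 to 4 of the literal '0' (captured).
Matches: at [0:16] → 'q7ottv-ngm7oo000'.
`\1` in the replacement pulls in group 1's text for each match.

'<q7ottv-ngm>8q7osruvgmmm7o07000sq7otufgmoo70000yy7r'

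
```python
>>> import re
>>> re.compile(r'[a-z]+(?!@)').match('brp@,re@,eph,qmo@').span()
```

(0, 2)

`re.match` won't scan ahead — the pattern has to work from the very first character.
The match spans [0:2] → 'br'.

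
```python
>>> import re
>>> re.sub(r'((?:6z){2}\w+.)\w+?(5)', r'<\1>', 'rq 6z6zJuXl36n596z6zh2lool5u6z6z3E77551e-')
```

The pattern matches the literal '6z' repeated 2 times, then one or more of a word character, then any character (captured); then one or more of a word character (lazy); then a literal '5' (captured).
Each match is replaced using the text its own group 1 captured.

'rq <6z6zJuXl36n596z6zh2lool5u6z6z3E77>1e-'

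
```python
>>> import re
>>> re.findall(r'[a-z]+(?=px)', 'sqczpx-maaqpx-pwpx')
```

The `(?=…)`/`(?<=…)` assertion just peeks at neighbouring text; it doesn't advance the match position.
Walking the string: at [0:4] → 'sqcz'; at [7:11] → 'maaq'; at [14:16] → 'pw'.
Since nothing is captured, `findall` lists the 3 matched substrings directly.

['sqcz', 'maaq', 'pw']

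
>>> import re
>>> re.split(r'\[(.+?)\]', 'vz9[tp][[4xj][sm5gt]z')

Matches to split on: at [3:7] → '[tp]'; at [7:13] → '[[4xj]'; at [13:20] → '[sm5gt]'.
The group in the pattern means `split` returns the separators' captures alongside the pieces.

['vz9', 'tp', '', '[4xj', '', 'sm5gt', 'z']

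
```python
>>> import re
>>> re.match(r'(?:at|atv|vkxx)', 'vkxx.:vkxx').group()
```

'vkxx'

`match` is anchored at position 0; if the pattern doesn't fit there, it returns None.
The match spans [0:4] → 'vkxx'.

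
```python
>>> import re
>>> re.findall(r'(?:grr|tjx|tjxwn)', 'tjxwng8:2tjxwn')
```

['tjx', 'tjx']

Branches in `(...|...)` are attempted left-to-right; the first branch that allows the whole pattern to succeed is taken.
Scanning left to right: at [0:3] → 'tjx'; at [9:12] → 'tjx'.
Since nothing is captured, `findall` lists the 2 matched substrings directly.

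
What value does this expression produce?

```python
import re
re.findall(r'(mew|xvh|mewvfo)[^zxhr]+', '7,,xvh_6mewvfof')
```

['xvh']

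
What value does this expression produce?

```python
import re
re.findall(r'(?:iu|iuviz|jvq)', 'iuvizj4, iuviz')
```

Alternation tries branches left to right and keeps the first one that lets the overall match succeed at that position.
Scanning left to right: at [0:2] → 'iu'; at [9:11] → 'iu'.
Since nothing is captured, `findall` lists the 2 matched substrings directly.

['iu', 'iu']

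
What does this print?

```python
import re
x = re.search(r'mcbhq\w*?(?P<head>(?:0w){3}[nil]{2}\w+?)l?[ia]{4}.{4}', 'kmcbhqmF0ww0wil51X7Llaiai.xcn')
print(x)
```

None

The pattern matches the literal 'mcb', then the literal 'hq', then zero or more of a word character (lazy); then the literal '0w' repeated 3 times, then exactly 2 of one of [nil], then one or more of a word character (lazy) (captured as 'head'); then optionally a literal 'l', then exactly 4 of one of [ia], then exactly 4 of any character.
`re.search` scans for the first position where the pattern succeeds.
Here the pattern never matches, so the call returns None.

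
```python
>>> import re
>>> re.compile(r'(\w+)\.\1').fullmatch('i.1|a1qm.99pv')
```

None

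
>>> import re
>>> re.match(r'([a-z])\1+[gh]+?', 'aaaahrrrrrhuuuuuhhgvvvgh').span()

(0, 5)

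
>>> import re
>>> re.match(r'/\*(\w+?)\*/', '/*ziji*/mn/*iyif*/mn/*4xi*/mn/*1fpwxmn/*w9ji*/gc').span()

With `match`, the pattern is implicitly anchored at the beginning.
The match spans [0:8] → '/*ziji*/'.

(0, 8)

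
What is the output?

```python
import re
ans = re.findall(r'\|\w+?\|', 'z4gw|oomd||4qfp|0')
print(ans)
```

['|oomd|', '|4qfp|']

`findall` yields the raw match text (2 of them) because the pattern has no groups.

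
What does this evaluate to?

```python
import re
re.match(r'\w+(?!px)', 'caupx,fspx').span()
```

Because the assertion is negative and zero-width, positions next to the forbidden text are skipped.
`match` is anchored at position 0; if the pattern doesn't fit there, it returns None.
The match spans [0:5] → 'caupx'.

(0, 5)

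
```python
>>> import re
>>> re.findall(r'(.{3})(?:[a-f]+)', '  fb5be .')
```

['  f']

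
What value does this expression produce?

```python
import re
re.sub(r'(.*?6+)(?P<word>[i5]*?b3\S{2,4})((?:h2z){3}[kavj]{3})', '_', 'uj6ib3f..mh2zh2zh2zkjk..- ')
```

'_..- '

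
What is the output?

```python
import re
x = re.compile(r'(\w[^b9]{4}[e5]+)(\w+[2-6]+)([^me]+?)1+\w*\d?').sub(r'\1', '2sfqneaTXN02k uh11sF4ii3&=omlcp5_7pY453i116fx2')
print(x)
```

2sfqne&=omlcp5

The pattern matches a word character, then exactly 4 of any character except [b9], then one or more of one of [e5] (captured); then one or more of a word character, then one or more of a character in [2-6] (captured); then one or more of any character except [me] (lazy) (captured); then one or more of the literal '1', then zero or more of a word character, then optionally a digit.
Each match is replaced using the text its own group 1 captured.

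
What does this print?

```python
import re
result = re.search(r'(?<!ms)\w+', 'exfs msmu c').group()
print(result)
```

exfs

The negative lookahead/lookbehind blocks any match where the forbidden context is present.
`search` walks the string left to right and returns the first match it finds.
The match spans [0:4] → 'exfs'.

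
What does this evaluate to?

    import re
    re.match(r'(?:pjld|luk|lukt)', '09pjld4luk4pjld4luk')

None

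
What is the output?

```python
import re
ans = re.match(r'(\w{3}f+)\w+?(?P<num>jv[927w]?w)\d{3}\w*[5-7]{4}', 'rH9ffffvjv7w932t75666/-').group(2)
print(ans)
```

jv7w

The pattern matches exactly 3 of a word character, then one or more of a literal 'f' (captured); then one or more of a word character (lazy); then the literal 'jv', then optionally one of [927w], then a literal 'w' (captured as 'num'); then exactly 3 of a digit, then zero or more of a word character, then exactly 4 of a character in [5-7].
`match` is anchored at position 0; if the pattern doesn't fit there, it returns None.
The match spans [0:21] → 'rH9ffffvjv7w932t75666'.
Captured: group 1 = 'rH9ffff', group 2 = 'jv7w'.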